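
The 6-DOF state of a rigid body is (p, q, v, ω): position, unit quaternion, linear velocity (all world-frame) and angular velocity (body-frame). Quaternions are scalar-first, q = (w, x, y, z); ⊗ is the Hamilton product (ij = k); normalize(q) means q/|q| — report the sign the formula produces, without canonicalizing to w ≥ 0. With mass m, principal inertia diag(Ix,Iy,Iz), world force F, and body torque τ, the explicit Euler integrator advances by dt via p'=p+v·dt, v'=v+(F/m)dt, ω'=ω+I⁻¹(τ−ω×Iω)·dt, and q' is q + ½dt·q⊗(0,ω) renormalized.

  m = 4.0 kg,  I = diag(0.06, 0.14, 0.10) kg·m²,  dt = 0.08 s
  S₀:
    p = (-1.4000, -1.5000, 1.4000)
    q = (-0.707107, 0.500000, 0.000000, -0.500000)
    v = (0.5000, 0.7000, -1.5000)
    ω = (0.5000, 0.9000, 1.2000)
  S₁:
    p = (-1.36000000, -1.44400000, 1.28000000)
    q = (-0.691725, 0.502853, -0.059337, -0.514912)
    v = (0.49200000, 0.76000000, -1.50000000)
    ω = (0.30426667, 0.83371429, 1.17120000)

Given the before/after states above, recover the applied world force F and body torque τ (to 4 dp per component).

F = (-0.4000, 3.0000, 0.0000)
τ = (-0.1900, -0.1400, 0.0000)

v₁ − v₀ = (-0.00800000, 0.06000000, 0.00000000)
F = m·Δv/dt = (-0.4000, 3.0000, 0.0000)
rate change Δω = (-0.19573333, -0.06628571, -0.02880000)
precession coupling = (-0.0432, -0.0240, 0.0360)
I·α + gyro = (-0.1900, -0.1400, 0.0000)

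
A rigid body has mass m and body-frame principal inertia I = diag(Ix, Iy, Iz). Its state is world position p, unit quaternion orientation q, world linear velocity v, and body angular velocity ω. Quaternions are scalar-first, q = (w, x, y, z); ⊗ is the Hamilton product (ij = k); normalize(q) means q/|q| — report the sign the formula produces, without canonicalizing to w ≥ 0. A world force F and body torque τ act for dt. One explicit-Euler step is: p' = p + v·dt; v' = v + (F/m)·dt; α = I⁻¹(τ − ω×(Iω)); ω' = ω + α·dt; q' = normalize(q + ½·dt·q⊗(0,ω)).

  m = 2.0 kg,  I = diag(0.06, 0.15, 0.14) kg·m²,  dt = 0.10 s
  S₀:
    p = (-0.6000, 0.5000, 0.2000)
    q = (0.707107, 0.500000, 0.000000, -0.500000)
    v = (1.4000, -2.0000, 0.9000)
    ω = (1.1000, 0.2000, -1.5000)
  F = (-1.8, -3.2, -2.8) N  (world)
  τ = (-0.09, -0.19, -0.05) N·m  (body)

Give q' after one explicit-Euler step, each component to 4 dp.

q' = (0.6393, 0.5415, 0.0170, -0.5457)

2q̇ = q⊗(0,ω) = (-1.3000000, 0.8778177, 0.3414214, -0.9606605)
q + ½dt·q⊗(0,ω), renormalized = (0.6393, 0.5415, 0.0170, -0.5457)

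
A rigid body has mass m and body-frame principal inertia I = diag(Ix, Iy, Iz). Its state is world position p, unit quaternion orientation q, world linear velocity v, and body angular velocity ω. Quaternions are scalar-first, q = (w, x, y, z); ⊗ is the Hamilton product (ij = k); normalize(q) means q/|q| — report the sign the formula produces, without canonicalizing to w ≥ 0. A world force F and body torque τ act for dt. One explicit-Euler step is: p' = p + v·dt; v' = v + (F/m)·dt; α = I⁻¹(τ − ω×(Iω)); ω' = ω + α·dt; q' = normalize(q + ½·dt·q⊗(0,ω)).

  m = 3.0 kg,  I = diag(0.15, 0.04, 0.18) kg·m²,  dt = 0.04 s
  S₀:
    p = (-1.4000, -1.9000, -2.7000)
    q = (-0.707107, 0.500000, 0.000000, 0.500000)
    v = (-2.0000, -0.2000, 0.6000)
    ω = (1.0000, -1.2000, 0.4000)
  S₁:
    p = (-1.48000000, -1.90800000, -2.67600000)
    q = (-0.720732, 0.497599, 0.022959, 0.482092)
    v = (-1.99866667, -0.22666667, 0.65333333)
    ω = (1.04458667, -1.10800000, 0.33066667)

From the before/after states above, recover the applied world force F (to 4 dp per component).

Δv = v₁−v₀ = (0.00133333, -0.02666667, 0.05333333)
F = m·Δv/dt = (0.1000, -2.0000, 4.0000)

F = (0.1000, -2.0000, 4.0000)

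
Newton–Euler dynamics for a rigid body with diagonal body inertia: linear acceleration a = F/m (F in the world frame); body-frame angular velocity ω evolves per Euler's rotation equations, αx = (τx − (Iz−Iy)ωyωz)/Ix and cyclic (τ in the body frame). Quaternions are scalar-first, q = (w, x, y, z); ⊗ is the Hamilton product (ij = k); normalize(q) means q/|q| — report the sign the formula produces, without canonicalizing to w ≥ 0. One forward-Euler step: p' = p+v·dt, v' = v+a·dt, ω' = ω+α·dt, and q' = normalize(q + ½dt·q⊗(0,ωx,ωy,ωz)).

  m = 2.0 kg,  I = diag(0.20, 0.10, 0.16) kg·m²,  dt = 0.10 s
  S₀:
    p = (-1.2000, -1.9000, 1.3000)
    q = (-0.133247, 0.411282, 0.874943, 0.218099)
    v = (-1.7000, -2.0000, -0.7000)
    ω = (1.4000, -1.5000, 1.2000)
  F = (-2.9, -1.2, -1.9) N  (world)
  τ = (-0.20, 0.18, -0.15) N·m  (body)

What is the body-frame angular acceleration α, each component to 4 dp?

precession coupling ω×(Iω) = (-0.1080, 0.0672, 0.2100)
(τ − ω×Iω)/I = (-0.4600, 1.1280, -2.2500)

α = (-0.4600, 1.1280, -2.2500)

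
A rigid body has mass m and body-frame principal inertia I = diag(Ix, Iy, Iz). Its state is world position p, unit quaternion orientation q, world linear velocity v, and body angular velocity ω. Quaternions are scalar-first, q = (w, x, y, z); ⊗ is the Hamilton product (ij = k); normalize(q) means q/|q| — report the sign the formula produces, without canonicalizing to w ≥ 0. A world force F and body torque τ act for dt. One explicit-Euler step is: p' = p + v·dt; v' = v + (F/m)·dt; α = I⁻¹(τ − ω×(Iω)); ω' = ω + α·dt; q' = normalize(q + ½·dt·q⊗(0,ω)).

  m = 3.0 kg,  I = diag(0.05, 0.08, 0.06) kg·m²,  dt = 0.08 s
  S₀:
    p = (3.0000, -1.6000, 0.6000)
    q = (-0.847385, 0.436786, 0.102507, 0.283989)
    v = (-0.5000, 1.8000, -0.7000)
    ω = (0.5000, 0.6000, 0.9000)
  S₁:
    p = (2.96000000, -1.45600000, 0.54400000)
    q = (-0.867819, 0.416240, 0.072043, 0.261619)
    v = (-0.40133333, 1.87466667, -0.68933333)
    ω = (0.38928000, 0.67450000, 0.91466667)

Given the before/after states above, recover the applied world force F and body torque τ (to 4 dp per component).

F = (3.7000, 2.8000, 0.4000)
τ = (-0.0800, 0.0700, 0.0200)

rate change Δω = (-0.11072000, 0.07450000, 0.01466667)
gyro term ω₀×Iω₀ = (-0.0108, -0.0045, 0.0090)
I·α + gyro = (-0.0800, 0.0700, 0.0200)
Δv = v₁−v₀ = (0.09866667, 0.07466667, 0.01066667)
applied force F = (3.7000, 2.8000, 0.4000)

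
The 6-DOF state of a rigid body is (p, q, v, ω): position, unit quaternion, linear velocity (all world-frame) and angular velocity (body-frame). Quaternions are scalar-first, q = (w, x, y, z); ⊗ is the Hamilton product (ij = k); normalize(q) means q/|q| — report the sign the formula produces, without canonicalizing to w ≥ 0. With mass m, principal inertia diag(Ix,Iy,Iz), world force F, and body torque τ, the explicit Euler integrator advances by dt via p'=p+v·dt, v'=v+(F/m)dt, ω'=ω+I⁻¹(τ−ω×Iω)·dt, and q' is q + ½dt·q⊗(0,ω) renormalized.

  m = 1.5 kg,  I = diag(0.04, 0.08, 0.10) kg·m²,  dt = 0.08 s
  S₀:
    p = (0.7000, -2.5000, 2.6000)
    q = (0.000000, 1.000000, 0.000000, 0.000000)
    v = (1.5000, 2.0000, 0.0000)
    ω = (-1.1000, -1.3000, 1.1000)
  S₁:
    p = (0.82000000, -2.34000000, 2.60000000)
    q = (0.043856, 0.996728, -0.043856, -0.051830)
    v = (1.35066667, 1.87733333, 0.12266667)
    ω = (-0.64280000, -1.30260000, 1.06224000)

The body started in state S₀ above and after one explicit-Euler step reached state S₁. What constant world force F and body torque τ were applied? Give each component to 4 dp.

velocity change Δv = (-0.14933333, -0.12266667, 0.12266667)
F = m·Δv/dt = (-2.8000, -2.3000, 2.3000)
ω₁ − ω₀ = (0.45720000, -0.00260000, -0.03776000)
I·α + gyro = (0.2000, 0.0700, 0.0100)

F = (-2.8000, -2.3000, 2.3000)
τ = (0.2000, 0.0700, 0.0100)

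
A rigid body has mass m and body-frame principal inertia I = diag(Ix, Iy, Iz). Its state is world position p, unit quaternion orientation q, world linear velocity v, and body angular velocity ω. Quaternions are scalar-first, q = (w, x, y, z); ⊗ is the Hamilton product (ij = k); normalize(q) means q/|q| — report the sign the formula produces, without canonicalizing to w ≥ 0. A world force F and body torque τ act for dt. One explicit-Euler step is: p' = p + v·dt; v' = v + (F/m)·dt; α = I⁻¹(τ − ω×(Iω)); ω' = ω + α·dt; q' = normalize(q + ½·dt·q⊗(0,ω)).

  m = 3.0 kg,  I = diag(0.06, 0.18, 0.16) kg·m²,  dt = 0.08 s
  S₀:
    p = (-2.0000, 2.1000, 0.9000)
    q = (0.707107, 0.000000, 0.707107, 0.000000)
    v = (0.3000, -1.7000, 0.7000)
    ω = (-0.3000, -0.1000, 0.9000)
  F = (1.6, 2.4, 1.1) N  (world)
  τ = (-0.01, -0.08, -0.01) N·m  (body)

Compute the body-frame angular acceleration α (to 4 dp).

α = (-0.1967, -0.5944, -0.0850)

ω×(Iω) gyroscopic = (0.0018, 0.0270, 0.0036)
α = I⁻¹(τ − ω×Iω) = (-0.1967, -0.5944, -0.0850)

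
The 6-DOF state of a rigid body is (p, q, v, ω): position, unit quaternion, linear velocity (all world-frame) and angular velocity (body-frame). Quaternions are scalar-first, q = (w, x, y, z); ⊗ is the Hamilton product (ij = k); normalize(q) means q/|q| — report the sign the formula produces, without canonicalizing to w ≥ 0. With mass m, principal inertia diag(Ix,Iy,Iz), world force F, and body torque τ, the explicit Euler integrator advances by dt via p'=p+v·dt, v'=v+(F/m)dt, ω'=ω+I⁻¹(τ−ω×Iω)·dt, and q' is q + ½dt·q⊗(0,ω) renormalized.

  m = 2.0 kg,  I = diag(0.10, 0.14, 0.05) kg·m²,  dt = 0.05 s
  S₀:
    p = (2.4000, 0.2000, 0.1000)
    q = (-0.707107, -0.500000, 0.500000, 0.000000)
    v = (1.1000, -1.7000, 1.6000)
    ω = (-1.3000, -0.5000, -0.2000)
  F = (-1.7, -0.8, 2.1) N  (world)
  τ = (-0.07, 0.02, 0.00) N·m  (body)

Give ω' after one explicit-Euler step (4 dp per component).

ω' = (-1.3305, -0.4975, -0.2260)

α = I⁻¹(τ − ω×Iω) = (-0.6100, 0.0500, -0.5200)
ω + α·dt = (-1.3305, -0.4975, -0.2260)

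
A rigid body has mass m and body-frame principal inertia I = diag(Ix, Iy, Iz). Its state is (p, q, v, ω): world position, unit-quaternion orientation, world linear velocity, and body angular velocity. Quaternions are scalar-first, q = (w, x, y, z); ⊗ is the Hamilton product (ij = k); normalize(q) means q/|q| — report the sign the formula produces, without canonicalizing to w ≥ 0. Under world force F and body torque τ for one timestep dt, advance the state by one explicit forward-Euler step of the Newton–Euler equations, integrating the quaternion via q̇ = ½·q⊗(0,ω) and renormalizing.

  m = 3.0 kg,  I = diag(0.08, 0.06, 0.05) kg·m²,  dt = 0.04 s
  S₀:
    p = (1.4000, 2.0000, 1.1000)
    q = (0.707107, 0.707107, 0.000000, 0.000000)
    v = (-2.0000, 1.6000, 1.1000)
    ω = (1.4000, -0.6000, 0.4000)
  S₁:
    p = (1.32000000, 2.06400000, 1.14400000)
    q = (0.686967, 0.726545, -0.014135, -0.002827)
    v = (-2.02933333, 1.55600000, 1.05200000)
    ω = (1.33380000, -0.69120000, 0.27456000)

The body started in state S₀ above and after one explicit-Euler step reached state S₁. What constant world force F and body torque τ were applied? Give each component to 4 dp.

F = (-2.2000, -3.3000, -3.6000)
τ = (-0.1300, -0.1200, -0.1400)

v₁ − v₀ = (-0.02933333, -0.04400000, -0.04800000)
m·(v₁−v₀)/dt = (-2.2000, -3.3000, -3.6000)
Δω = ω₁−ω₀ = (-0.06620000, -0.09120000, -0.12544000)
τ = I·(Δω/dt) + ω₀×(Iω₀) = (-0.1300, -0.1200, -0.1400)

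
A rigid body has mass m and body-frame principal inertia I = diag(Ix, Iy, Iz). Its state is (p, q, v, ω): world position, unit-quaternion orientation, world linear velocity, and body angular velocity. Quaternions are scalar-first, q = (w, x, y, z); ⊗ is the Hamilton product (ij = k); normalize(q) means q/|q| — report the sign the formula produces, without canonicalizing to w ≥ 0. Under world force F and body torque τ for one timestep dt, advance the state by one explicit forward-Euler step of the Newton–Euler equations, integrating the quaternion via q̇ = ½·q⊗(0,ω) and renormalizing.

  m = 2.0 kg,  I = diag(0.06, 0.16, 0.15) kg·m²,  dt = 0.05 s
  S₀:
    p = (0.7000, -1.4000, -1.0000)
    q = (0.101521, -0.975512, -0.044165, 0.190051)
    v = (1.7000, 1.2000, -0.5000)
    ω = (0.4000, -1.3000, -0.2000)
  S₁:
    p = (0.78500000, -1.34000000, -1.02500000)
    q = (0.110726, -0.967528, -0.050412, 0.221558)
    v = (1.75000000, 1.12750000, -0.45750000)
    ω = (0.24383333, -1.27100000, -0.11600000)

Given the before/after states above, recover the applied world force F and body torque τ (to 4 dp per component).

F = (2.0000, -2.9000, 1.7000)
τ = (-0.1900, 0.1000, 0.2000)

Δω = ω₁−ω₀ = (-0.15616667, 0.02900000, 0.08400000)
τ = I·(Δω/dt) + ω₀×(Iω₀) = (-0.1900, 0.1000, 0.2000)
v₁ − v₀ = (0.05000000, -0.07250000, 0.04250000)
F = m·Δv/dt = (2.0000, -2.9000, 1.7000)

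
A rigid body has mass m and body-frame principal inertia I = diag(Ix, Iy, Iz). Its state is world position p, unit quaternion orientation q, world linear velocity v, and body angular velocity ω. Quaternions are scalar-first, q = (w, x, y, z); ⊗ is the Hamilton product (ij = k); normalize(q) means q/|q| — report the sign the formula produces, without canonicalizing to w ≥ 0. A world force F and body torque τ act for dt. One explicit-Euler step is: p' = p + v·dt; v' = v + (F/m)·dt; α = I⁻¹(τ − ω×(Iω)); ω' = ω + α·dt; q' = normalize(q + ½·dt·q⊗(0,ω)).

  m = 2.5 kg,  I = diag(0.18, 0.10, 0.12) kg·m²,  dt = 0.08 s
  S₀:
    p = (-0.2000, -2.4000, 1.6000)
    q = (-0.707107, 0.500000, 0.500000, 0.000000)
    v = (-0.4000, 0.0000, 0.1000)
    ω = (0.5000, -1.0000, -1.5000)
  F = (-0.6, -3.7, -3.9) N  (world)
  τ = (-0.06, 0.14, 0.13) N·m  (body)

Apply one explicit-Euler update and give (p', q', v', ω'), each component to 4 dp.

ω×(Iω) gyroscopic = (0.0300, -0.0450, 0.0400)
angular accel α = (-0.5000, 1.8500, 0.7500)
new body rate ω' = (0.4600, -0.8520, -1.4400)
Hamilton product q⊗(0,ω) = (0.2500000, -1.1035535, 1.4571070, 0.3106605)
q + ½dt·q⊗(0,ω), renormalized = (-0.6952, 0.4546, 0.5567, 0.0124)
linear accel F/m = (-0.2400, -1.4800, -1.5600)
new position p' = (-0.2320, -2.4000, 1.6080)
new velocity v' = (-0.4192, -0.1184, -0.0248)

p' = (-0.2320, -2.4000, 1.6080)
q' = (-0.6952, 0.4546, 0.5567, 0.0124)
v' = (-0.4192, -0.1184, -0.0248)
ω' = (0.4600, -0.8520, -1.4400)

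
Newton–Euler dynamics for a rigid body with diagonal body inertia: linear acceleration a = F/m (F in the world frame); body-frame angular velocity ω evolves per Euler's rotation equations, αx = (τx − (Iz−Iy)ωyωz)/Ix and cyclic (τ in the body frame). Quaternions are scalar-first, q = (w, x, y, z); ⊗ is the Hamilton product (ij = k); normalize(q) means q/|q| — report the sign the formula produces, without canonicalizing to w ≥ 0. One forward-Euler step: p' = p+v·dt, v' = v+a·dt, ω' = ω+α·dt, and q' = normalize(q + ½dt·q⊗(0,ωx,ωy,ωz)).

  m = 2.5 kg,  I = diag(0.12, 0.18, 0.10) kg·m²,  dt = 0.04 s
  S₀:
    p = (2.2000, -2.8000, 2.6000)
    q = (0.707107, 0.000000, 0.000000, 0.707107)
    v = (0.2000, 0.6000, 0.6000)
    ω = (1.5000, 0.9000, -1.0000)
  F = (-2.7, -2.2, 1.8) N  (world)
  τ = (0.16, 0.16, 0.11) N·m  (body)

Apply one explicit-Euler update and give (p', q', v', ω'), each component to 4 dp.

p' = (2.2080, -2.7760, 2.6240)
q' = (0.7207, 0.0085, 0.0339, 0.6924)
v' = (0.1568, 0.5648, 0.6288)
ω' = (1.5293, 0.9422, -0.9884)

gyro term ω×Iω = (0.0720, -0.0300, 0.0810)
α = I⁻¹(τ − ω×Iω) = (0.7333, 1.0556, 0.2900)
ω + α·dt = (1.5293, 0.9422, -0.9884)
2q̇ = q⊗(0,ω) = (0.7071070, 0.4242642, 1.6970568, -0.7071070)
q' = normalize(q + ½dt·q⊗(0,ω)) = (0.7207, 0.0085, 0.0339, 0.6924)
a = (-1.0800, -0.8800, 0.7200)
new position p' = (2.2080, -2.7760, 2.6240)
new velocity v' = (0.1568, 0.5648, 0.6288)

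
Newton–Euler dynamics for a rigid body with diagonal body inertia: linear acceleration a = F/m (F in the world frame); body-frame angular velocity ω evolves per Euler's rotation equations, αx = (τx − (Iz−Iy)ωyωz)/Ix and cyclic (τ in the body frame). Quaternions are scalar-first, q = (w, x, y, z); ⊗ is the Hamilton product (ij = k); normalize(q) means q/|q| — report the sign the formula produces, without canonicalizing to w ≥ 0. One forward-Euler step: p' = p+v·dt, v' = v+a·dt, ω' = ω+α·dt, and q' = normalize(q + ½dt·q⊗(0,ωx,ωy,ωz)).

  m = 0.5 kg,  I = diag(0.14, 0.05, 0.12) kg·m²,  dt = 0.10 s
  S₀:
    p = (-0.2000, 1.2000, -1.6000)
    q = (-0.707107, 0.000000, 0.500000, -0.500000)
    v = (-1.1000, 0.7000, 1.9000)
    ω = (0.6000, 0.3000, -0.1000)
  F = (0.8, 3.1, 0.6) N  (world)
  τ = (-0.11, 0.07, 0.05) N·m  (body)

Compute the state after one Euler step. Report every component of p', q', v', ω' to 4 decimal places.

p' = (-0.3100, 1.2700, -1.4100)
q' = (-0.7167, -0.0162, 0.4741, -0.5112)
v' = (-0.9400, 1.3200, 2.0200)
ω' = (0.5229, 0.4424, -0.0448)

linear accel F/m = (1.6000, 6.2000, 1.2000)
p + v·dt = (-0.3100, 1.2700, -1.4100)
v + (F/m)dt = (-0.9400, 1.3200, 2.0200)
ω×(Iω) gyroscopic = (-0.0021, -0.0012, -0.0162)
α = I⁻¹(τ − ω×Iω) = (-0.7707, 1.4240, 0.5517)
new body rate ω' = (0.5229, 0.4424, -0.0448)
Hamilton product q⊗(0,ω) = (-0.2000000, -0.3242642, -0.5121321, -0.2292893)
updated quaternion q' = (-0.7167, -0.0162, 0.4741, -0.5112)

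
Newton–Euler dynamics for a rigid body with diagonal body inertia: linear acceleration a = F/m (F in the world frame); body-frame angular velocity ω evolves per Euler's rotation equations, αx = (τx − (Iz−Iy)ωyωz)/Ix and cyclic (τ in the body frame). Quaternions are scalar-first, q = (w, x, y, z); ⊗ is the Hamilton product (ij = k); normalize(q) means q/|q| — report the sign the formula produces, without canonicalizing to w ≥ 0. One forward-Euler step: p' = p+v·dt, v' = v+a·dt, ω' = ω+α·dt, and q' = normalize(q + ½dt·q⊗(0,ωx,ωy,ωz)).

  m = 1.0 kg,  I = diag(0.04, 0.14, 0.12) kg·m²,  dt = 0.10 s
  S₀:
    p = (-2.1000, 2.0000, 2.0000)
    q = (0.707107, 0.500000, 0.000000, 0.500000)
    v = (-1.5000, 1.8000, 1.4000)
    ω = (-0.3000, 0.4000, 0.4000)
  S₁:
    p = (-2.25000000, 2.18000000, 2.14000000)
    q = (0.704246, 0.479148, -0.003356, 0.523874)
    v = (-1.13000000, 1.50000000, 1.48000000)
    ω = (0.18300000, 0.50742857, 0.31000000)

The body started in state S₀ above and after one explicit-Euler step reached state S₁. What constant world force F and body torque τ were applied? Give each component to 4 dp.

F = (3.7000, -3.0000, 0.8000)
τ = (0.1900, 0.1600, -0.1200)

velocity change Δv = (0.37000000, -0.30000000, 0.08000000)
applied force F = (3.7000, -3.0000, 0.8000)
Δω = ω₁−ω₀ = (0.48300000, 0.10742857, -0.09000000)
I·α + gyro = (0.1900, 0.1600, -0.1200)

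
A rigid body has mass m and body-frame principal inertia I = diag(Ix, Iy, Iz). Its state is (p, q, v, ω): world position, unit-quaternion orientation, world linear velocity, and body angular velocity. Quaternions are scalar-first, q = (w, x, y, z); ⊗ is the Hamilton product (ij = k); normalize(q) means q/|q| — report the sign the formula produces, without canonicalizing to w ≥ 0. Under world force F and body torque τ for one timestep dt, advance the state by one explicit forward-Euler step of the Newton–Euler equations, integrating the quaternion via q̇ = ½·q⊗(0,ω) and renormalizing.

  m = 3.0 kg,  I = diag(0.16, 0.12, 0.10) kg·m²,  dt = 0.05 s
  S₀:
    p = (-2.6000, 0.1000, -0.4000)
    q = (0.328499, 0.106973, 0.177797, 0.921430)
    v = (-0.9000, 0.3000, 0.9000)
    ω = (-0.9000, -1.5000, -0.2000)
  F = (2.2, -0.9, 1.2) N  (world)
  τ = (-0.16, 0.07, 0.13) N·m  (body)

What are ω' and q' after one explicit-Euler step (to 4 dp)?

ω' = (-0.9481, -1.4753, -0.1080)
q' = (0.3418, 0.1331, 0.1451, 0.9189)

α = I⁻¹(τ − ω×Iω) = (-0.9625, 0.4933, 1.8400)
ω' = ω + α·dt = (-0.9481, -1.4753, -0.1080)
q⊗(0,ω) = (0.5472572, 1.0509365, -1.3006409, -0.0661420)
updated quaternion q' = (0.3418, 0.1331, 0.1451, 0.9189)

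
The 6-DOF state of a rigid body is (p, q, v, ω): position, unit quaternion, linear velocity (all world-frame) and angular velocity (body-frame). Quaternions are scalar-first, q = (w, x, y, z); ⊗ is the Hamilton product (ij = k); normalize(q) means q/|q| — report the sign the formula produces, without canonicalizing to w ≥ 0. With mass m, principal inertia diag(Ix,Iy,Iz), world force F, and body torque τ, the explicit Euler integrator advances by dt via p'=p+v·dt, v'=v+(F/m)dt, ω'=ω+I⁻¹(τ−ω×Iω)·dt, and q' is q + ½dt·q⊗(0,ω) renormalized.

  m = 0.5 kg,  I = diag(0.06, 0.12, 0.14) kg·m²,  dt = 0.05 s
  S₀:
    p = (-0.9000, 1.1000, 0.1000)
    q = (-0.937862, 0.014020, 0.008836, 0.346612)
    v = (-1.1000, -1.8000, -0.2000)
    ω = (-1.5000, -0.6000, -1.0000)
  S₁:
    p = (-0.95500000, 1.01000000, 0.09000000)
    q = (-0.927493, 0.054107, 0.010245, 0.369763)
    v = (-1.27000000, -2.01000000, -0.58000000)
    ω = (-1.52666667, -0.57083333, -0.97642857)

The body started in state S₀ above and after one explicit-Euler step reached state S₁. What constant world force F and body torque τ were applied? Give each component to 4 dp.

F = (-1.7000, -2.1000, -3.8000)
τ = (-0.0200, -0.0500, 0.1200)

ω₁ − ω₀ = (-0.02666667, 0.02916667, 0.02357143)
I·α + gyro = (-0.0200, -0.0500, 0.1200)
velocity change Δv = (-0.17000000, -0.21000000, -0.38000000)
F = m·Δv/dt = (-1.7000, -2.1000, -3.8000)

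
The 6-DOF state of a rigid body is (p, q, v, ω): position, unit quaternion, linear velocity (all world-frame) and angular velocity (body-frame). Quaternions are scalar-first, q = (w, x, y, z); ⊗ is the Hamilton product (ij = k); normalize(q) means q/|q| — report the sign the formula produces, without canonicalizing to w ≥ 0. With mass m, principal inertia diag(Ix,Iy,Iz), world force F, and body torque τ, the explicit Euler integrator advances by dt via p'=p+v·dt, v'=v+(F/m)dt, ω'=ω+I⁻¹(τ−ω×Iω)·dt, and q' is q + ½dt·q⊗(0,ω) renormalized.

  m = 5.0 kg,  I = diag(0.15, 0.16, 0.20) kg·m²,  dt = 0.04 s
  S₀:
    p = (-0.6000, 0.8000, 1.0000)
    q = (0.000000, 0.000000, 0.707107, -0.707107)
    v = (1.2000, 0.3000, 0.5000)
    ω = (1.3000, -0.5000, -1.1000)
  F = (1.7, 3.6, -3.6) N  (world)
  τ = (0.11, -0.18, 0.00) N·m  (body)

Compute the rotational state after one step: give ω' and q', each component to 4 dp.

(τ − ω×Iω)/I = (0.5867, -1.5719, 0.0325)
ω + α·dt = (1.3235, -0.5629, -1.0987)
Hamilton product q⊗(0,ω) = (-0.4242642, -1.1313712, -0.9192391, -0.9192391)
updated quaternion q' = (-0.0085, -0.0226, 0.6883, -0.7250)

ω' = (1.3235, -0.5629, -1.0987)
q' = (-0.0085, -0.0226, 0.6883, -0.7250)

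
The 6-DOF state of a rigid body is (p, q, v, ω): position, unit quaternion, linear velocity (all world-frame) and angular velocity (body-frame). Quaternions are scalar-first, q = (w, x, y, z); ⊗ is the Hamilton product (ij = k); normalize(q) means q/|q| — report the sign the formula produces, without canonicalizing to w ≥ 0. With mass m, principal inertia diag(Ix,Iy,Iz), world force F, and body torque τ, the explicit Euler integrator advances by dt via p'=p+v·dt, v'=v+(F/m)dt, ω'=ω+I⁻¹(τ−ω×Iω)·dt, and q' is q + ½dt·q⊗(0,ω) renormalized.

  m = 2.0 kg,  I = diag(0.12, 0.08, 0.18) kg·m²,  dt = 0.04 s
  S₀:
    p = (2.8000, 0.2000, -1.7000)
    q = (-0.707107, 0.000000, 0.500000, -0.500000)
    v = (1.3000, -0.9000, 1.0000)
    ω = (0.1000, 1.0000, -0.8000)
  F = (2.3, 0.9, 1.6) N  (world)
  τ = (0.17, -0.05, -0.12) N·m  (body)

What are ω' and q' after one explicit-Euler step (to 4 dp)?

ω' = (0.1833, 0.9726, -0.8258)
q' = (-0.7249, 0.0006, 0.4847, -0.4895)

precession coupling ω×(Iω) = (-0.0800, 0.0048, -0.0040)
angular accel α = (2.0833, -0.6850, -0.6444)
ω + α·dt = (0.1833, 0.9726, -0.8258)
Hamilton product q⊗(0,ω) = (-0.9000000, 0.0292893, -0.7571070, 0.5156856)
q + ½dt·q⊗(0,ω), renormalized = (-0.7249, 0.0006, 0.4847, -0.4895)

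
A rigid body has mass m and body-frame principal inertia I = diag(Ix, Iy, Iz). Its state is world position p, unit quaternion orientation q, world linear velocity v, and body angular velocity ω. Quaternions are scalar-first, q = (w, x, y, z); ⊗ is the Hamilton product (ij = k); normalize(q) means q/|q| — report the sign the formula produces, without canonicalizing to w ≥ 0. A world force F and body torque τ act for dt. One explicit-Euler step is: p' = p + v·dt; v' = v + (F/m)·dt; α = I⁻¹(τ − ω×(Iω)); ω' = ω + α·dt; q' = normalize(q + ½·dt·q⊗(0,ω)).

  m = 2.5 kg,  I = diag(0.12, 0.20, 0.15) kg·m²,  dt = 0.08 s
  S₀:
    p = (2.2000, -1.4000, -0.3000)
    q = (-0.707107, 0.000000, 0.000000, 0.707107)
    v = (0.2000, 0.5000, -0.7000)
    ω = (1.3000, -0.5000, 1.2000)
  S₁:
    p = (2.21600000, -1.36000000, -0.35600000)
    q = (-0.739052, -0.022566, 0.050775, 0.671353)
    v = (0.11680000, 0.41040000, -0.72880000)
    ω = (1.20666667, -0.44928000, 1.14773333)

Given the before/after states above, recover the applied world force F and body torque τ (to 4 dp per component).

ω₁ − ω₀ = (-0.09333333, 0.05072000, -0.05226667)
ω₀×(Iω₀) = (0.0300, -0.0468, -0.0520)
applied torque τ = (-0.1100, 0.0800, -0.1500)
Δv = v₁−v₀ = (-0.08320000, -0.08960000, -0.02880000)
applied force F = (-2.6000, -2.8000, -0.9000)

F = (-2.6000, -2.8000, -0.9000)
τ = (-0.1100, 0.0800, -0.1500)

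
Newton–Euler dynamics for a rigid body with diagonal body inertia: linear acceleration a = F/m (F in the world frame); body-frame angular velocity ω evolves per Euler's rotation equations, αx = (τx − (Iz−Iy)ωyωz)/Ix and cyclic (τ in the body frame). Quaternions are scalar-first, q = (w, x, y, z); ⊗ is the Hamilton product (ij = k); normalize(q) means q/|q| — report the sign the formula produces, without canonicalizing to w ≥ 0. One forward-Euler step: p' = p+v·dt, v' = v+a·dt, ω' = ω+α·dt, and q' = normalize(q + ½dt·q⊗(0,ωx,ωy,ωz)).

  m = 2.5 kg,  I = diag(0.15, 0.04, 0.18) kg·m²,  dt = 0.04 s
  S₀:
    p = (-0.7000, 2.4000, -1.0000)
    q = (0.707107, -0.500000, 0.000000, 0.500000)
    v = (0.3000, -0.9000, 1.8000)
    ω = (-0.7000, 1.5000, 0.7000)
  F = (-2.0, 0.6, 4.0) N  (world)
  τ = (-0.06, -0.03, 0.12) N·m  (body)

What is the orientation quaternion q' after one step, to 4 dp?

Hamilton product q⊗(0,ω) = (-0.7000000, -1.2449749, 1.0606605, -0.2550251)
q' = normalize(q + ½dt·q⊗(0,ω)) = (0.6927, -0.5246, 0.0212, 0.4946)

q' = (0.6927, -0.5246, 0.0212, 0.4946)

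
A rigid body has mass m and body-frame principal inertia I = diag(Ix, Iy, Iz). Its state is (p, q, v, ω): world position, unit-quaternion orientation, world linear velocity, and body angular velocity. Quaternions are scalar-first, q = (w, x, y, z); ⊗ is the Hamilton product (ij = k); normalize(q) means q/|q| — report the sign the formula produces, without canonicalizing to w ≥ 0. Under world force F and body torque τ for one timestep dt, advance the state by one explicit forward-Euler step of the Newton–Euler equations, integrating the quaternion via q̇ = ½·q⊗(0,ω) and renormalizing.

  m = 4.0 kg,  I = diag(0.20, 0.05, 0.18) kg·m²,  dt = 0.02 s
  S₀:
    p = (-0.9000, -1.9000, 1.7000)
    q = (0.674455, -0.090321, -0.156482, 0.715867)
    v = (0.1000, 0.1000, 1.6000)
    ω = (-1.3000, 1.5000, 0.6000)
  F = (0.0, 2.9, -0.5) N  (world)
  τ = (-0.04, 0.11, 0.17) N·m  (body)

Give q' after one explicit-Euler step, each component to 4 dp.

q' = (0.6712, -0.1107, -0.1551, 0.7164)

q⊗(0,ω) = (-0.3122145, -2.0444812, 0.1352480, 0.0657649)
updated quaternion q' = (0.6712, -0.1107, -0.1551, 0.7164)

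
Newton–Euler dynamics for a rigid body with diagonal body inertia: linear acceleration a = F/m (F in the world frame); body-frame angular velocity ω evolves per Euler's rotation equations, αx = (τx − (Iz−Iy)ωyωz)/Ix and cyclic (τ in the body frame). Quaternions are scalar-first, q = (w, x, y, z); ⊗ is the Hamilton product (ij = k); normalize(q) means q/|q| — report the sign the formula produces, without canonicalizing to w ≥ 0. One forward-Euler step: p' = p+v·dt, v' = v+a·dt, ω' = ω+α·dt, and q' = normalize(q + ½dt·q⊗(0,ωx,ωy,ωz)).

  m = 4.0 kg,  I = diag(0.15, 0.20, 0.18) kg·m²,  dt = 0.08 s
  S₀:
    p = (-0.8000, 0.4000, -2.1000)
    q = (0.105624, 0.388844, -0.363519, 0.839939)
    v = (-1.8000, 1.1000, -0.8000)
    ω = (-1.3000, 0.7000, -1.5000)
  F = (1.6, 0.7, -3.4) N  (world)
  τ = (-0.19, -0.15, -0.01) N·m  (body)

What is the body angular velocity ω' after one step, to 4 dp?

ω' = (-1.4125, 0.6634, -1.4842)

precession coupling ω×(Iω) = (0.0210, -0.0585, -0.0455)
angular accel α = (-1.4067, -0.4575, 0.1972)
new body rate ω' = (-1.4125, 0.6634, -1.4842)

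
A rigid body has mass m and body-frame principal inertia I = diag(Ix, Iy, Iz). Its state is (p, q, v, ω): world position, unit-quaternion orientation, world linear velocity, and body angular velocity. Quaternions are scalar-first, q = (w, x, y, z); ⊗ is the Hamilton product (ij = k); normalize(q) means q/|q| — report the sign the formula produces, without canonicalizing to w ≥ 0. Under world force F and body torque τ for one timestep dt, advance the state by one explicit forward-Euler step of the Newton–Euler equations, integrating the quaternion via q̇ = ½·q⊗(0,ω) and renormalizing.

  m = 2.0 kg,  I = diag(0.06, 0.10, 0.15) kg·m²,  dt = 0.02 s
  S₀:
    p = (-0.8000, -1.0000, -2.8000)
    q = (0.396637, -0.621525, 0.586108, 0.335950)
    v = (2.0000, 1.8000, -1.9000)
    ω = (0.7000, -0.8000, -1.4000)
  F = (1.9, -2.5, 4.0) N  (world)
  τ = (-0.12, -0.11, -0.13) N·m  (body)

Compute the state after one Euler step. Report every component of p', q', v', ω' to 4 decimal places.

p' = (-0.7600, -0.9640, -2.8380)
q' = (0.4103, -0.6242, 0.5765, 0.3312)
v' = (2.0190, 1.7750, -1.8600)
ω' = (0.6413, -0.8396, -1.4143)

precession coupling ω×(Iω) = (0.0560, 0.0882, -0.0224)
α = I⁻¹(τ − ω×Iω) = (-2.9333, -1.9820, -0.7173)
new body rate ω' = (0.6413, -0.8396, -1.4143)
Hamilton product q⊗(0,ω) = (1.3742839, -0.2741453, -0.9522796, -0.4683474)
q + ½dt·q⊗(0,ω), renormalized = (0.4103, -0.6242, 0.5765, 0.3312)
p + v·dt = (-0.7600, -0.9640, -2.8380)
v + (F/m)dt = (2.0190, 1.7750, -1.8600)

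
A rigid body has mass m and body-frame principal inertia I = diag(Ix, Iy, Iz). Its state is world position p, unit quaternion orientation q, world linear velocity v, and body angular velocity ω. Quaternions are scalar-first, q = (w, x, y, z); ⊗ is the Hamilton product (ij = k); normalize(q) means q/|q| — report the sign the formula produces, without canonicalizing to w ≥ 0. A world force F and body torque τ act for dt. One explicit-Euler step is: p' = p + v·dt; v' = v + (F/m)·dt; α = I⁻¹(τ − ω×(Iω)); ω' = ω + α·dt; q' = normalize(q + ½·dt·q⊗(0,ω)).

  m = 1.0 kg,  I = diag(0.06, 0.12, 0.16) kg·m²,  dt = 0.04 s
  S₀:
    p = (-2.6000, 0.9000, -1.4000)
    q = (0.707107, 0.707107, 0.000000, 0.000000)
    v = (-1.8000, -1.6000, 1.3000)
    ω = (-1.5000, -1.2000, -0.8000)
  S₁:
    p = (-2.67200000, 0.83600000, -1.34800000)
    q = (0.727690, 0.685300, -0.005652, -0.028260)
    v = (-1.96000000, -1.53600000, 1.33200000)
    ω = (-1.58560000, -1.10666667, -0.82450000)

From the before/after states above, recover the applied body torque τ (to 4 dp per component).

rate change Δω = (-0.08560000, 0.09333333, -0.02450000)
gyro term ω₀×Iω₀ = (0.0384, -0.1200, 0.1080)
I·α + gyro = (-0.0900, 0.1600, 0.0100)

τ = (-0.0900, 0.1600, 0.0100)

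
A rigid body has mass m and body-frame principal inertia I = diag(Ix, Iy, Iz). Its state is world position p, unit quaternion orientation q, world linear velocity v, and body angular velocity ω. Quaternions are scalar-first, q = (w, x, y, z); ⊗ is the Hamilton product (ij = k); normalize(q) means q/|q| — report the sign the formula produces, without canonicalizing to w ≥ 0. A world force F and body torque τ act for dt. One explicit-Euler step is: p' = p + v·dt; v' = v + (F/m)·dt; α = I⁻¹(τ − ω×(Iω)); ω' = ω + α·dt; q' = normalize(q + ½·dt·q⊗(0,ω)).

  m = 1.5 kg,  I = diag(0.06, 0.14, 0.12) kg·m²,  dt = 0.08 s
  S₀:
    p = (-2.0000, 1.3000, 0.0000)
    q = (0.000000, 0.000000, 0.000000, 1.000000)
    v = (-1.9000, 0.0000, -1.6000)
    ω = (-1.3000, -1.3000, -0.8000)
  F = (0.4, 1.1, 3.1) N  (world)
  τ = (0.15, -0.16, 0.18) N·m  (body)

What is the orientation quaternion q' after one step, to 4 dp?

q' = (0.0319, 0.0518, -0.0518, 0.9968)

q⊗(0,ω) = (0.8000000, 1.3000000, -1.3000000, 0.0000000)
q' = normalize(q + ½dt·q⊗(0,ω)) = (0.0319, 0.0518, -0.0518, 0.9968)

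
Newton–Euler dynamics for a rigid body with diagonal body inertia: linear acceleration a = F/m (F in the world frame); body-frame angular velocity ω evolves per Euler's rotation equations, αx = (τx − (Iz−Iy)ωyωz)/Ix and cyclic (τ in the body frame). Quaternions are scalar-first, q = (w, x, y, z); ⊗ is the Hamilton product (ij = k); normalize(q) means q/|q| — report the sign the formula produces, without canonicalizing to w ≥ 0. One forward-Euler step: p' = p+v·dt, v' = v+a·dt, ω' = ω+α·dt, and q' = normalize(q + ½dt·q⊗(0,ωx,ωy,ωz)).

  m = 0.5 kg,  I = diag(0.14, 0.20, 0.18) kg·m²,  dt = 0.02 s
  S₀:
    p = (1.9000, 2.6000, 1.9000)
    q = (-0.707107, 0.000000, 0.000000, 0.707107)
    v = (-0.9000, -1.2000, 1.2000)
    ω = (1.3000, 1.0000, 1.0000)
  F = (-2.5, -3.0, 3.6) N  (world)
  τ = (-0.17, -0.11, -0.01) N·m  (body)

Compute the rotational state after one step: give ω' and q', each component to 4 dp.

ω' = (1.2786, 0.9942, 0.9902)
q' = (-0.7140, -0.0163, 0.0021, 0.6999)

precession coupling ω×(Iω) = (-0.0200, -0.0520, 0.0780)
angular accel α = (-1.0714, -0.2900, -0.4889)
ω' = ω + α·dt = (1.2786, 0.9942, 0.9902)
Hamilton product q⊗(0,ω) = (-0.7071070, -1.6263461, 0.2121321, -0.7071070)
updated quaternion q' = (-0.7140, -0.0163, 0.0021, 0.6999)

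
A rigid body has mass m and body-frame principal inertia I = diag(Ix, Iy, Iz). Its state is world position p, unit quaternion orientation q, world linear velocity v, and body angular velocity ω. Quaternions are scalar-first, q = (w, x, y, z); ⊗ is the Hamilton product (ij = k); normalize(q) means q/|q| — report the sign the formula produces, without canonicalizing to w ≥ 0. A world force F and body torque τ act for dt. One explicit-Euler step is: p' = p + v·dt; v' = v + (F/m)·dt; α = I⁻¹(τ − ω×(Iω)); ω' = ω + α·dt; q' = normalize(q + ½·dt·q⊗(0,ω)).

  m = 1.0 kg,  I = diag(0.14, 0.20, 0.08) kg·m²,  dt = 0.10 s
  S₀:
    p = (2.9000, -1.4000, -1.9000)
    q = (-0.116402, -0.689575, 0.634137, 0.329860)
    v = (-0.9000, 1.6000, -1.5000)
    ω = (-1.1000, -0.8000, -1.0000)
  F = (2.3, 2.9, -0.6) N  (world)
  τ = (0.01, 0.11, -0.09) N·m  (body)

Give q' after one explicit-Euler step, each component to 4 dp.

q' = (-0.1121, -0.6992, 0.5841, 0.3967)

q⊗(0,ω) = (0.0786371, -0.2422068, -0.9592994, 1.3656127)
q' = normalize(q + ½dt·q⊗(0,ω)) = (-0.1121, -0.6992, 0.5841, 0.3967)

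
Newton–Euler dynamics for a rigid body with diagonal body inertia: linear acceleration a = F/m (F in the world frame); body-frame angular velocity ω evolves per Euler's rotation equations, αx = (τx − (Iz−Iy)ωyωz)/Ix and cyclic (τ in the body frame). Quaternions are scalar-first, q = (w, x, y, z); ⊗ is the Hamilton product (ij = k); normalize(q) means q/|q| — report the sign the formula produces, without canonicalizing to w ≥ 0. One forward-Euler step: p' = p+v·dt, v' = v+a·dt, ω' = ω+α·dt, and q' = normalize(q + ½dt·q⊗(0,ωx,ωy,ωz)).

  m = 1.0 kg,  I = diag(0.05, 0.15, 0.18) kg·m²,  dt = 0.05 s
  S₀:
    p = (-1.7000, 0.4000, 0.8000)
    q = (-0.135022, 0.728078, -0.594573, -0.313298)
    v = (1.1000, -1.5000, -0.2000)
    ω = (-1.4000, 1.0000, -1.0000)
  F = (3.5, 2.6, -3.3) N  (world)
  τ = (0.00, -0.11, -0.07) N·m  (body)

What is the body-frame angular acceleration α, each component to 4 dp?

α = (0.6000, 0.4800, 0.3889)

precession coupling ω×(Iω) = (-0.0300, -0.1820, -0.1400)
α = I⁻¹(τ − ω×Iω) = (0.6000, 0.4800, 0.3889)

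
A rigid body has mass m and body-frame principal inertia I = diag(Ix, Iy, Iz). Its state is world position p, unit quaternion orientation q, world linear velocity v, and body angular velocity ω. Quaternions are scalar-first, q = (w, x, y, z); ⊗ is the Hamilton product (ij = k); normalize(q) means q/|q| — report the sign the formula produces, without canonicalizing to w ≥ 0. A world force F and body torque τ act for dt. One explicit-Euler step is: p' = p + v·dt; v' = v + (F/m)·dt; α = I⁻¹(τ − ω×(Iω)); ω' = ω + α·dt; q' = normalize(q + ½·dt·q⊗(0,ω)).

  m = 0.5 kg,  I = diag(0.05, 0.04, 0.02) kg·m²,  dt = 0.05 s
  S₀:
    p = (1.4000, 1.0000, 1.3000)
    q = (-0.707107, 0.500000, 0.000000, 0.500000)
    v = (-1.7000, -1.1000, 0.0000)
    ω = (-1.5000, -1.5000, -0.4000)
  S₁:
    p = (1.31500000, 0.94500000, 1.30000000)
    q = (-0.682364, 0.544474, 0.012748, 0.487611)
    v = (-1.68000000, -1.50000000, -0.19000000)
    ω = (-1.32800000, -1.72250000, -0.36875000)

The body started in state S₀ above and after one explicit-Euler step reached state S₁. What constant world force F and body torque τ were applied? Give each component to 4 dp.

F = (0.2000, -4.0000, -1.9000)
τ = (0.1600, -0.1600, -0.0100)

Δv = v₁−v₀ = (0.02000000, -0.40000000, -0.19000000)
applied force F = (0.2000, -4.0000, -1.9000)
Δω = ω₁−ω₀ = (0.17200000, -0.22250000, 0.03125000)
ω₀×(Iω₀) = (-0.0120, 0.0180, -0.0225)
applied torque τ = (0.1600, -0.1600, -0.0100)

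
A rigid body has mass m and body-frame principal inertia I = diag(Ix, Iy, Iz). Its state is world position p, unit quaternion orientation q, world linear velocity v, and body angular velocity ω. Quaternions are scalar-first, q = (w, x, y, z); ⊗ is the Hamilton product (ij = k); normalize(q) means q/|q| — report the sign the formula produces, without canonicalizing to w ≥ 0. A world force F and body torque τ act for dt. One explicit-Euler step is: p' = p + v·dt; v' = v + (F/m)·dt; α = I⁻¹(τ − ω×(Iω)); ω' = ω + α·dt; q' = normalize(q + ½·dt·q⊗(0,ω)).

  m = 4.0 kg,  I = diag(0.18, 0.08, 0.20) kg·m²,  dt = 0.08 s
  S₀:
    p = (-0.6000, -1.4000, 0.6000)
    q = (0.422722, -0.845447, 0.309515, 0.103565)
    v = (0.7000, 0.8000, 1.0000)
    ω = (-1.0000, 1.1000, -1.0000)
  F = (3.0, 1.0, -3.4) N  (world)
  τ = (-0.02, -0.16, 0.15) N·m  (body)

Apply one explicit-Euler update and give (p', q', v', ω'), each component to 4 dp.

precession coupling ω×(Iω) = (-0.1320, -0.0200, 0.1100)
α = I⁻¹(τ − ω×Iω) = (0.6222, -1.7500, 0.2000)
new body rate ω' = (-0.9502, 0.9600, -0.9840)
2q̇ = q⊗(0,ω) = (-1.0823485, -0.8461585, -0.4840178, -1.0431987)
q' = normalize(q + ½dt·q⊗(0,ω)) = (0.3785, -0.8770, 0.2894, 0.0617)
a = F/m = (0.7500, 0.2500, -0.8500)
p + v·dt = (-0.5440, -1.3360, 0.6800)
v' = v + a·dt = (0.7600, 0.8200, 0.9320)

p' = (-0.5440, -1.3360, 0.6800)
q' = (0.3785, -0.8770, 0.2894, 0.0617)
v' = (0.7600, 0.8200, 0.9320)
ω' = (-0.9502, 0.9600, -0.9840)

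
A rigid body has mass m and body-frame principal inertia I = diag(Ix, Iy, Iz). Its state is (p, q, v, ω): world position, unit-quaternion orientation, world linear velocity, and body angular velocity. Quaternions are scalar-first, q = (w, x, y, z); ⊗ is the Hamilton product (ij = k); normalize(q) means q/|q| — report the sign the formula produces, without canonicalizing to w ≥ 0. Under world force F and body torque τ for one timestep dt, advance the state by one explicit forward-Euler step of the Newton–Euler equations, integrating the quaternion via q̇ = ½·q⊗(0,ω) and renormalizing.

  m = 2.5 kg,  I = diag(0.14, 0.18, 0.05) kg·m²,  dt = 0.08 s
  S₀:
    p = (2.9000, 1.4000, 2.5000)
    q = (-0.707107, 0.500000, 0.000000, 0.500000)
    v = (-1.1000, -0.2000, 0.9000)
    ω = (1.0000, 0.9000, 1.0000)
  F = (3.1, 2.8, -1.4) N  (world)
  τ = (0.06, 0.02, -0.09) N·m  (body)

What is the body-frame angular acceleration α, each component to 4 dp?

α = (1.2643, -0.3889, -2.5200)

ω×(Iω) gyroscopic = (-0.1170, 0.0900, 0.0360)
(τ − ω×Iω)/I = (1.2643, -0.3889, -2.5200)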